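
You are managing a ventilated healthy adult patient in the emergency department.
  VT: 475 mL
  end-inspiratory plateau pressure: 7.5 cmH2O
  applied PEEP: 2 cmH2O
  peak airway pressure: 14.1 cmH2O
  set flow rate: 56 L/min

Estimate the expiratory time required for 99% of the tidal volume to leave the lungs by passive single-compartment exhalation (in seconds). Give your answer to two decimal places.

Flow: 56 L/min ÷ 60 = 0.9333 L/s.
R = (PIP − Pplat)/V̇ = (14.1 − 7.5) / 0.9333 = 6.6/0.9333 = 7.072 cmH2O·s/L.
C = Vt/(Pplat − PEEP) = 475.0 / (7.5 − 2) = 475.0/5.5 = 86.364 mL/cmH2O.
τ = R × C = 7.072 × 0.08636 L/cmH2O = 0.6107 s.
t = −τ·ln(1 − 0.99) = −0.6107·ln(0.01) = 2.812 s.

2.81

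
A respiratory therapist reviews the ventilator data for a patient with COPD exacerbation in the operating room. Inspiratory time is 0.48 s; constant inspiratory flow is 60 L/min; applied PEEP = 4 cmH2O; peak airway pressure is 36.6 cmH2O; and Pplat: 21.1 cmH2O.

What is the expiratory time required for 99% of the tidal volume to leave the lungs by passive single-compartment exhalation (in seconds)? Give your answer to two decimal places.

Flow: 60 L/min ÷ 60 = 1 L/s.
Vt = flow × Ti = 1 L/s × 0.48 s × 1000 mL/L = 480.0 mL.
R = (PIP − Pplat)/V̇ = (36.6 − 21.1) / 1 = 15.5/1 = 15.5 cmH2O·s/L.
C = Vt/(Pplat − PEEP) = 480.0 / (21.1 − 4) = 480.0/17.1 = 28.07 mL/cmH2O.
τ = R × C = 15.5 × 0.02807 L/cmH2O = 0.4351 s.
t = −τ·ln(1 − 0.99) = −0.4351·ln(0.01) = 2.004 s.

2.00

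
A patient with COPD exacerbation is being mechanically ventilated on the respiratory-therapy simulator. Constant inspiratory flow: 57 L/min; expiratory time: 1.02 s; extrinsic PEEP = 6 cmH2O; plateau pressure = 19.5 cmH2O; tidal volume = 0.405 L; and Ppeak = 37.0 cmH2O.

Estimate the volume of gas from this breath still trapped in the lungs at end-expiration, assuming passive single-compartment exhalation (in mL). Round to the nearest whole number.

Flow: 57 L/min ÷ 60 = 0.95 L/s.
R = (PIP − Pplat)/V̇ = (37.0 − 19.5) / 0.95 = 17.5/0.95 = 18.421 cmH2O·s/L.
C = Vt/(Pplat − PEEP) = 405.0 / (19.5 − 6) = 405.0/13.5 = 30.0 mL/cmH2O.
τ = R × C = 18.421 × 0.03 L/cmH2O = 0.5526 s.
Fraction remaining = e^(−Te/τ) = e^(−1.02/0.5526) = 0.1579.
Trapped volume = 405.0 × 0.1579 = 63.95 mL.

64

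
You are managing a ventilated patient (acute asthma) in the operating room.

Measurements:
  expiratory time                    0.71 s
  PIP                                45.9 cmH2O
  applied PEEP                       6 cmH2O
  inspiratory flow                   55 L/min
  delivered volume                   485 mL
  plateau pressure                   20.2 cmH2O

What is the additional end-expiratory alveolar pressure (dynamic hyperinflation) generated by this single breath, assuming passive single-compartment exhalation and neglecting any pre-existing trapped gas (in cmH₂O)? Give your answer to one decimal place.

6.8

Flow: 55 L/min ÷ 60 = 0.9167 L/s.
R = (PIP − Pplat)/V̇ = (45.9 − 20.2) / 0.9167 = 25.7/0.9167 = 28.035 cmH2O·s/L.
C = Vt/(Pplat − PEEP) = 485.0 / (20.2 − 6) = 485.0/14.2 = 34.155 mL/cmH2O.
τ = R × C = 28.035 × 0.03416 L/cmH2O = 0.9577 s.
Fraction remaining = e^(−Te/τ) = e^(−0.71/0.9577) = 0.4765; trapped volume = 485.0 × 0.4765 = 231.1 mL.
Additional alveolar pressure from trapping ≈ V_trapped / C = 231.1 / 34.155 = 6.766 cmH2O.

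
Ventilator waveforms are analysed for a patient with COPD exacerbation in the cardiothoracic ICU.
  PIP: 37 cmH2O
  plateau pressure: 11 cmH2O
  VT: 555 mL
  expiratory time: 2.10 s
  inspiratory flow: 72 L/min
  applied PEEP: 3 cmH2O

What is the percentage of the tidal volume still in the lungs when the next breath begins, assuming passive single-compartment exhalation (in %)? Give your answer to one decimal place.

Flow: 72 L/min ÷ 60 = 1.2 L/s.
R = (PIP − Pplat)/V̇ = (37 − 11) / 1.2 = 26.0/1.2 = 21.667 cmH2O·s/L.
C = Vt/(Pplat − PEEP) = 555.0 / (11 − 3) = 555.0/8.0 = 69.375 mL/cmH2O.
τ = R × C = 21.667 × 0.06938 L/cmH2O = 1.503 s.
Fraction remaining at end-expiration = e^(−Te/τ) = e^(−2.10/1.503) = 0.2473 → 24.73%.

24.7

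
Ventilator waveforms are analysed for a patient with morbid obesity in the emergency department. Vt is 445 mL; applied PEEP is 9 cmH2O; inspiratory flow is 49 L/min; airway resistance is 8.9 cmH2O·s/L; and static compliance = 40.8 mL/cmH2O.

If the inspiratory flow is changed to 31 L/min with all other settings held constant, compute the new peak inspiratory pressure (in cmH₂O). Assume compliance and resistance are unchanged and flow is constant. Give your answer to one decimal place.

Flow: 49 L/min ÷ 60 = 0.8167 L/s.
New flow: 31 L/min ÷ 60 = 0.5167 L/s.
PIP = Vt/C + R·V̇ + PEEP (constant-flow equation of motion).
Only the resistive term changes: ΔPIP = R × ΔV̇ = 8.9 × (0.5167 − 0.8167) = 8.9 × -0.3 = -2.67 cmH2O.
Original PIP = 445/40.8 + 8.9×0.8167 + 9 = 27.175 cmH2O; new PIP = 27.175 + (-2.67) = 24.505 cmH2O.

24.5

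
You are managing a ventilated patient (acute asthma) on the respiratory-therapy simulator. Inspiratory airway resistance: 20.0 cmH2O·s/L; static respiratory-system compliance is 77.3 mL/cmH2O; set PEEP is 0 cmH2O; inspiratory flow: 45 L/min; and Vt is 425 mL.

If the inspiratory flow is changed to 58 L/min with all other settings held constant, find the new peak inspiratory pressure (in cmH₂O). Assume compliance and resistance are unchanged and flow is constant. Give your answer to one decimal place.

24.8

Flow: 45 L/min ÷ 60 = 0.75 L/s.
New flow: 58 L/min ÷ 60 = 0.9667 L/s.
PIP = Vt/C + R·V̇ + PEEP (constant-flow equation of motion).
Only the resistive term changes: ΔPIP = R × ΔV̇ = 20.0 × (0.9667 − 0.75) = 20.0 × 0.2167 = 4.334 cmH2O.
Original PIP = 425/77.3 + 20.0×0.75 + 0 = 20.498 cmH2O; new PIP = 20.498 + (4.334) = 24.832 cmH2O.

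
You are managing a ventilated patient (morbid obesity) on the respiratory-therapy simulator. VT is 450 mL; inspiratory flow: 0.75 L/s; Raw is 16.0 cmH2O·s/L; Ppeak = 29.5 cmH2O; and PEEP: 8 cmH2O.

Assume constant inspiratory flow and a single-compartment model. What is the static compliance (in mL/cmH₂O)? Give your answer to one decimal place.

47.4

Equation of motion (constant flow): PIP = Vt/C + R·V̇ + PEEP.
Vt/C = PIP − R·V̇ − PEEP = 29.5 − 16.0×0.75 − 8 = 29.5 − 12.0 − 8 = 9.5 cmH2O.
C = Vt / 9.5 = 450 / 9.5 = 47.368 mL/cmH2O.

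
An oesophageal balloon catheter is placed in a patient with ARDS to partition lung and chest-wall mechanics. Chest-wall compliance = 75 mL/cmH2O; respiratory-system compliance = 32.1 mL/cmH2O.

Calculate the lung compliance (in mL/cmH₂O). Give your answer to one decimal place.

1/CL = 1/Crs − 1/Ccw.
1/CL = 1/32.1 − 1/75 = 0.01782.
CL = 56.117 mL/cmH2O.

56.1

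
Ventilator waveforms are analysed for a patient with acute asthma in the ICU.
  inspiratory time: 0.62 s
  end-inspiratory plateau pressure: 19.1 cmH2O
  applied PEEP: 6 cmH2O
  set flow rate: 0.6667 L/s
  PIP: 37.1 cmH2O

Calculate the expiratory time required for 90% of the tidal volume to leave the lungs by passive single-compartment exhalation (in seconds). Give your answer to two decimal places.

1.96

Vt = flow × Ti = 0.6667 L/s × 0.62 s × 1000 mL/L = 413.35 mL.
R = (PIP − Pplat)/V̇ = (37.1 − 19.1) / 0.6667 = 18.0/0.6667 = 26.999 cmH2O·s/L.
C = Vt/(Pplat − PEEP) = 413.35 / (19.1 − 6) = 413.35/13.1 = 31.553 mL/cmH2O.
τ = R × C = 26.999 × 0.03155 L/cmH2O = 0.8518 s.
t = −τ·ln(1 − 0.90) = −0.8518·ln(0.1) = 1.961 s.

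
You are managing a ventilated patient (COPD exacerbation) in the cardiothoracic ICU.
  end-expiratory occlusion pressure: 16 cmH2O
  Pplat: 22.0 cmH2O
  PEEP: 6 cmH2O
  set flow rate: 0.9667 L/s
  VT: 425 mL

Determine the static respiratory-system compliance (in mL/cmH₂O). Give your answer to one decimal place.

End-expiratory occlusion gives total PEEP = 16 cmH2O (intrinsic PEEP = 16 − 6 = 10). Use total PEEP for the elastic gradient.
Cstat = Vt / (Pplat − PEEPtotal) = 425 / (22.0 − 16) = 425 / 6.0 = 70.833 mL/cmH2O.

70.8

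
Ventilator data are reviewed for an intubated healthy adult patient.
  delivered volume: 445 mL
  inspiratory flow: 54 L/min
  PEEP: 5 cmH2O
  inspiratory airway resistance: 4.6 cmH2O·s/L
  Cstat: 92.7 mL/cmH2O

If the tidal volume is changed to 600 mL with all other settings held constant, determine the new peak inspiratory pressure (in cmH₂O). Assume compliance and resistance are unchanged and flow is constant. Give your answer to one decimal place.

15.6

Flow: 54 L/min ÷ 60 = 0.9 L/s.
PIP = Vt/C + R·V̇ + PEEP (constant-flow equation of motion).
Only the elastic term changes: ΔPIP = ΔVt / C = (600 − 445) / 92.7 = 1.672 cmH2O.
Original PIP = 445/92.7 + 4.6×0.9 + 5 = 13.94 cmH2O; new PIP = 13.94 + (1.672) = 15.612 cmH2O.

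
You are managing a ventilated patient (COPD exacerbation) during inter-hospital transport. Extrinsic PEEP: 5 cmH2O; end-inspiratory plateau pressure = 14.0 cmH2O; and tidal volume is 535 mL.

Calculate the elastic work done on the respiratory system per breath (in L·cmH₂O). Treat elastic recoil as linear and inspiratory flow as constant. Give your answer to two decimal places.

2.41

Elastic work ≈ ½ × (Pplat − PEEP) × Vt = 0.5 × (14.0 − 5) × 0.535 L = 0.5 × 9.0 × 0.535 = 2.408 L·cmH2O.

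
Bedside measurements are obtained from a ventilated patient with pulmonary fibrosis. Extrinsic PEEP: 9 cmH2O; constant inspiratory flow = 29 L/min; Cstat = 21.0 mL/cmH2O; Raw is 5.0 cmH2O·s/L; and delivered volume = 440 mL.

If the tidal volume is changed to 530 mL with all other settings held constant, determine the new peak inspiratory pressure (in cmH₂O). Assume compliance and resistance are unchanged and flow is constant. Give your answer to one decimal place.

Flow: 29 L/min ÷ 60 = 0.4833 L/s.
PIP = Vt/C + R·V̇ + PEEP (constant-flow equation of motion).
Only the elastic term changes: ΔPIP = ΔVt / C = (530 − 440) / 21.0 = 4.286 cmH2O.
Original PIP = 440/21.0 + 5.0×0.4833 + 9 = 32.369 cmH2O; new PIP = 32.369 + (4.286) = 36.655 cmH2O.

36.7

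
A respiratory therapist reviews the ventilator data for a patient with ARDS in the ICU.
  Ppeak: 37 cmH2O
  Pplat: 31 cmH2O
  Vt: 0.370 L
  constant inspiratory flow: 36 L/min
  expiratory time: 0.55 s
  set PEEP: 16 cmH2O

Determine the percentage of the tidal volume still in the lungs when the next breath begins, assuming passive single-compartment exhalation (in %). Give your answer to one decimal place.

10.8

Flow: 36 L/min ÷ 60 = 0.6 L/s.
R = (PIP − Pplat)/V̇ = (37 − 31) / 0.6 = 6.0/0.6 = 10.0 cmH2O·s/L.
C = Vt/(Pplat − PEEP) = 370.0 / (31 − 16) = 370.0/15.0 = 24.667 mL/cmH2O.
τ = R × C = 10.0 × 0.02467 L/cmH2O = 0.2467 s.
Fraction remaining at end-expiration = e^(−Te/τ) = e^(−0.55/0.2467) = 0.1076 → 10.76%.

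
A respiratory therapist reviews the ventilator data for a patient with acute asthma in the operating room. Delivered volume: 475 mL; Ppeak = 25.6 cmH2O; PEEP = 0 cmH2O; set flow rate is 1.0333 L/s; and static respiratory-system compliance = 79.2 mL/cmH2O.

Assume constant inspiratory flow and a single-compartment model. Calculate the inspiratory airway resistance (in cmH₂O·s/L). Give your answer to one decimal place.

19.0

Equation of motion (constant flow): PIP = Vt/C + R·V̇ + PEEP.
R·V̇ = PIP − Vt/C − PEEP = 25.6 − 475/79.2 − 0 = 25.6 − 5.997 − 0 = 19.603 cmH2O.
R = 19.603 / 1.0333 = 18.971 cmH2O·s/L.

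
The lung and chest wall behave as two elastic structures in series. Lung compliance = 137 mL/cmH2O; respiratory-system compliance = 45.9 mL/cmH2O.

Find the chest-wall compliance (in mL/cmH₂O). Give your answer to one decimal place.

69.0

1/Ccw = 1/Crs − 1/CL.
1/Ccw = 1/45.9 − 1/137 = 0.01449.
Ccw = 69.013 mL/cmH2O.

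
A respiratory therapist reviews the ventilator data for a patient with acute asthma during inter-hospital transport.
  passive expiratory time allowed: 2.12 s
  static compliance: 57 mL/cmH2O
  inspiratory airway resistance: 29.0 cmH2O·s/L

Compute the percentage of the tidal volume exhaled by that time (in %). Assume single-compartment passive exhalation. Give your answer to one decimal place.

τ = R × C = 29.0 × 57 mL/cmH2O = 29.0 × 0.057 L/cmH2O = 1.653 s.
Passive exhalation: V(t)/V₀ = e^(−t/τ) = e^(−2.12/1.653) = 0.2773.
Fraction exhaled = 1 − 0.2773 = 0.7227 → 72.27%.

72.3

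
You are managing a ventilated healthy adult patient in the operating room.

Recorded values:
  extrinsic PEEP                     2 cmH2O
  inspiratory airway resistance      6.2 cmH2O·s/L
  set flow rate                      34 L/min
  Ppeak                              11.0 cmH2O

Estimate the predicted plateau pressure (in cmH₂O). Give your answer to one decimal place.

7.5

Flow: 34 L/min ÷ 60 = 0.5667 L/s.
Pplat = PIP − Raw × flow = 11.0 − 6.2 × 0.5667 = 11.0 − 3.514 = 7.486 cmH2O.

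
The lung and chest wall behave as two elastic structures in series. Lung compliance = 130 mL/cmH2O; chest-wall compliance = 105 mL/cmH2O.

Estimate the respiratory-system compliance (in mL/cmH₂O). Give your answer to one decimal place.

Lung and chest wall are elastances in series: 1/Crs = 1/CL + 1/Ccw.
1/Crs = 1/130 + 1/105 = 0.01722.
Crs = 58.072 mL/cmH2O.

58.1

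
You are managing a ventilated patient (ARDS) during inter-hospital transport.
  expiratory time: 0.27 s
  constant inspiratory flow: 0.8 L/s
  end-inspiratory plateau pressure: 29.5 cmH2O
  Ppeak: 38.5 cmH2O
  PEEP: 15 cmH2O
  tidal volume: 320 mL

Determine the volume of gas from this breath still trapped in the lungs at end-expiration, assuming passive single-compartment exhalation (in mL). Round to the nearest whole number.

108

R = (PIP − Pplat)/V̇ = (38.5 − 29.5) / 0.8 = 9.0/0.8 = 11.25 cmH2O·s/L.
C = Vt/(Pplat − PEEP) = 320.0 / (29.5 − 15) = 320.0/14.5 = 22.069 mL/cmH2O.
τ = R × C = 11.25 × 0.02207 L/cmH2O = 0.2483 s.
Fraction remaining = e^(−Te/τ) = e^(−0.27/0.2483) = 0.3371.
Trapped volume = 320.0 × 0.3371 = 107.87 mL.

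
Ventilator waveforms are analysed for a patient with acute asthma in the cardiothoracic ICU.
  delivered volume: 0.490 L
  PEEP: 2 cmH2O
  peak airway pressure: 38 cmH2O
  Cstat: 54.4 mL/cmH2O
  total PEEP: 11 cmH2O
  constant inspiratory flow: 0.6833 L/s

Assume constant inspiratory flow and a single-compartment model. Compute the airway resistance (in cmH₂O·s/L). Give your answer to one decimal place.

26.3

Total PEEP = 11 cmH2O (set 2 + intrinsic 9); this is the baseline alveolar pressure.
Equation of motion (constant flow): PIP = Vt/C + R·V̇ + PEEP.
R·V̇ = PIP − Vt/C − PEEP = 38 − 490/54.4 − 11 = 38 − 9.007 − 11 = 17.993 cmH2O.
R = 17.993 / 0.6833 = 26.333 cmH2O·s/L.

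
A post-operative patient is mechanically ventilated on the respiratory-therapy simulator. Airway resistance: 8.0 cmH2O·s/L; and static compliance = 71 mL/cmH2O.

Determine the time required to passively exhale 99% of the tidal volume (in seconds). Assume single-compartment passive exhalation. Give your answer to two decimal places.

τ = R × C = 8.0 × 71 mL/cmH2O = 8.0 × 0.071 L/cmH2O = 0.568 s.
Exhaled fraction f = 1 − e^(−t/τ) → t = −τ·ln(1 − f) = −0.568·ln(0.01) = 2.616 s.

2.62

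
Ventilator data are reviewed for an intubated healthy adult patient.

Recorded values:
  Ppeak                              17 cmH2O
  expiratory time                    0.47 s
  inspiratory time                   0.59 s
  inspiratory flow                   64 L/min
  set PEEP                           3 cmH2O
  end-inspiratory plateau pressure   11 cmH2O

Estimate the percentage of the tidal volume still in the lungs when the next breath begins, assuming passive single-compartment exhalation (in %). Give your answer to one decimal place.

Flow: 64 L/min ÷ 60 = 1.0667 L/s.
Vt = flow × Ti = 1.0667 L/s × 0.59 s × 1000 mL/L = 629.35 mL.
R = (PIP − Pplat)/V̇ = (17 − 11) / 1.0667 = 6.0/1.0667 = 5.625 cmH2O·s/L.
C = Vt/(Pplat − PEEP) = 629.35 / (11 − 3) = 629.35/8.0 = 78.669 mL/cmH2O.
τ = R × C = 5.625 × 0.07867 L/cmH2O = 0.4425 s.
Fraction remaining at end-expiration = e^(−Te/τ) = e^(−0.47/0.4425) = 0.3457 → 34.57%.

34.6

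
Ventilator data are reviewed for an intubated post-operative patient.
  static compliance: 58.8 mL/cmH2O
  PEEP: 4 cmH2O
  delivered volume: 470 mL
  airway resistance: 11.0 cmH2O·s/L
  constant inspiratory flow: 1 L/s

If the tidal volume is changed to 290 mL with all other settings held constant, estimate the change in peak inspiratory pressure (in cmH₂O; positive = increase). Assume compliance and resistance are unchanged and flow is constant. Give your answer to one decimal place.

PIP = Vt/C + R·V̇ + PEEP (constant-flow equation of motion).
Only the elastic term changes: ΔPIP = ΔVt / C = (290 − 470) / 58.8 = -3.061 cmH2O.

-3.1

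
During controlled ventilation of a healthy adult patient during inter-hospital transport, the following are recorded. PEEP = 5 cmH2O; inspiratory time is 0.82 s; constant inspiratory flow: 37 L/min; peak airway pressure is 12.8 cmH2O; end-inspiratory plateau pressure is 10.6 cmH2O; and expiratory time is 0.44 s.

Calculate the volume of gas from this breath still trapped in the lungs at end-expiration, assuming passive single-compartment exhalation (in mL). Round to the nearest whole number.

Flow: 37 L/min ÷ 60 = 0.6167 L/s.
Vt = flow × Ti = 0.6167 L/s × 0.82 s × 1000 mL/L = 505.69 mL.
R = (PIP − Pplat)/V̇ = (12.8 − 10.6) / 0.6167 = 2.2/0.6167 = 3.567 cmH2O·s/L.
C = Vt/(Pplat − PEEP) = 505.69 / (10.6 − 5) = 505.69/5.6 = 90.302 mL/cmH2O.
τ = R × C = 3.567 × 0.0903 L/cmH2O = 0.3221 s.
Fraction remaining = e^(−Te/τ) = e^(−0.44/0.3221) = 0.2551.
Trapped volume = 505.69 × 0.2551 = 129.0 mL.

129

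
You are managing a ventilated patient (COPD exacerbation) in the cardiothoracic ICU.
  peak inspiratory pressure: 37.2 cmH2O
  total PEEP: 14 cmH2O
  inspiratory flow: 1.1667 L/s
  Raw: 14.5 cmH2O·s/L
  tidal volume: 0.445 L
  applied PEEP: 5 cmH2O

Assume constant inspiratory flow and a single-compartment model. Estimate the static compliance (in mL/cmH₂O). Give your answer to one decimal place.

70.8

Total PEEP = 14 cmH2O (set 5 + intrinsic 9); this is the baseline alveolar pressure.
Equation of motion (constant flow): PIP = Vt/C + R·V̇ + PEEP.
Vt/C = PIP − R·V̇ − PEEP = 37.2 − 14.5×1.1667 − 14 = 37.2 − 16.917 − 14 = 6.283 cmH2O.
C = Vt / 6.283 = 445 / 6.283 = 70.826 mL/cmH2O.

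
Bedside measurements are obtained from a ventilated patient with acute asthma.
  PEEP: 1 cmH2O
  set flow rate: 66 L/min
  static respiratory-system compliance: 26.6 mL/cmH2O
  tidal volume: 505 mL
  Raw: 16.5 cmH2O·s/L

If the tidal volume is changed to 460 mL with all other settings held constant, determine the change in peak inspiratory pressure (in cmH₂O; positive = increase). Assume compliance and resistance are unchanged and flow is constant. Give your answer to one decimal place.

PIP = Vt/C + R·V̇ + PEEP (constant-flow equation of motion).
Only the elastic term changes: ΔPIP = ΔVt / C = (460 − 505) / 26.6 = -1.692 cmH2O.

-1.7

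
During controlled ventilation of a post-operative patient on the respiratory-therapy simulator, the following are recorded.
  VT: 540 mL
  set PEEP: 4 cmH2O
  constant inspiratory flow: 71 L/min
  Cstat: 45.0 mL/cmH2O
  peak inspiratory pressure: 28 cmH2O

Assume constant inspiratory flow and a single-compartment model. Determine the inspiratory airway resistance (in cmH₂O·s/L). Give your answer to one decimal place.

10.1

Flow: 71 L/min ÷ 60 = 1.1833 L/s.
Equation of motion (constant flow): PIP = Vt/C + R·V̇ + PEEP.
R·V̇ = PIP − Vt/C − PEEP = 28 − 540/45.0 − 4 = 28 − 12.0 − 4 = 12.0 cmH2O.
R = 12.0 / 1.1833 = 10.141 cmH2O·s/L.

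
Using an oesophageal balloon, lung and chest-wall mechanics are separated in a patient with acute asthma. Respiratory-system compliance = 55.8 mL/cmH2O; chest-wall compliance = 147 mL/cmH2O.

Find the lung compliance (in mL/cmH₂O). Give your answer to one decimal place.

89.9

1/CL = 1/Crs − 1/Ccw.
1/CL = 1/55.8 − 1/147 = 0.01112.
CL = 89.928 mL/cmH2O.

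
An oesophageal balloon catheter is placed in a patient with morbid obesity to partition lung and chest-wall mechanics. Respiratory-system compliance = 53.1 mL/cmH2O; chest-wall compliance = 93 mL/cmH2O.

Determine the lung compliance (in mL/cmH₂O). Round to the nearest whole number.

1/CL = 1/Crs − 1/Ccw.
1/CL = 1/53.1 − 1/93 = 0.00808.
CL = 123.76 mL/cmH2O.

124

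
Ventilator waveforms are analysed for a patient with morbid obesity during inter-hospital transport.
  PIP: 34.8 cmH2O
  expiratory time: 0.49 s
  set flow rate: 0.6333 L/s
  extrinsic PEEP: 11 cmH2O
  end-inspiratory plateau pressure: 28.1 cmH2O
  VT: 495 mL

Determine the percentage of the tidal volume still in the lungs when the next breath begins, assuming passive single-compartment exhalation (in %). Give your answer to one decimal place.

20.2

R = (PIP − Pplat)/V̇ = (34.8 − 28.1) / 0.6333 = 6.7/0.6333 = 10.58 cmH2O·s/L.
C = Vt/(Pplat − PEEP) = 495.0 / (28.1 − 11) = 495.0/17.1 = 28.947 mL/cmH2O.
τ = R × C = 10.58 × 0.02895 L/cmH2O = 0.3063 s.
Fraction remaining at end-expiration = e^(−Te/τ) = e^(−0.49/0.3063) = 0.2019 → 20.19%.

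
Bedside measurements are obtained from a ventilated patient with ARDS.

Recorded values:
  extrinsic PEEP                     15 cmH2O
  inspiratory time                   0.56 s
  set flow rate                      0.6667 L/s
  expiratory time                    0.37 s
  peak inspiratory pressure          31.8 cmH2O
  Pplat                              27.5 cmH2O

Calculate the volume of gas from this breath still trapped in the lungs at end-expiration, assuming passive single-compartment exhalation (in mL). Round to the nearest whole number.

Vt = flow × Ti = 0.6667 L/s × 0.56 s × 1000 mL/L = 373.35 mL.
R = (PIP − Pplat)/V̇ = (31.8 − 27.5) / 0.6667 = 4.3/0.6667 = 6.45 cmH2O·s/L.
C = Vt/(Pplat − PEEP) = 373.35 / (27.5 − 15) = 373.35/12.5 = 29.868 mL/cmH2O.
τ = R × C = 6.45 × 0.02987 L/cmH2O = 0.1927 s.
Fraction remaining = e^(−Te/τ) = e^(−0.37/0.1927) = 0.1466.
Trapped volume = 373.35 × 0.1466 = 54.733 mL.

55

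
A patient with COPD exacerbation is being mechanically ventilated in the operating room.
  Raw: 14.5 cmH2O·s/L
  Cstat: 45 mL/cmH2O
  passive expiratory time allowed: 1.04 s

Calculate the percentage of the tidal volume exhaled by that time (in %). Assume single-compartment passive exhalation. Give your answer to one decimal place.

τ = R × C = 14.5 × 45 mL/cmH2O = 14.5 × 0.045 L/cmH2O = 0.6525 s.
Passive exhalation: V(t)/V₀ = e^(−t/τ) = e^(−1.04/0.6525) = 0.2031.
Fraction exhaled = 1 − 0.2031 = 0.7969 → 79.69%.

79.7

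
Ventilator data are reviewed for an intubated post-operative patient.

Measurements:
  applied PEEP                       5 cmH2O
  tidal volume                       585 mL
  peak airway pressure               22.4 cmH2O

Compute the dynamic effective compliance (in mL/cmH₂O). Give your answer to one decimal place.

33.6

Dynamic compliance = Vt / (PIP − PEEP) = 585 / (22.4 − 5) = 585 / 17.4 = 33.621 mL/cmH2O.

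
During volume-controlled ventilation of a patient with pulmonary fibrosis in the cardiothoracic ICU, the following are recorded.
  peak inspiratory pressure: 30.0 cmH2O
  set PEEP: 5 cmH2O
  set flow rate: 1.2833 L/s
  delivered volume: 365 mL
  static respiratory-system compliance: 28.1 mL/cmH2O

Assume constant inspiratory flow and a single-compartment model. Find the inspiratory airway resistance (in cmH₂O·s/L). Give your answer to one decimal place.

Equation of motion (constant flow): PIP = Vt/C + R·V̇ + PEEP.
R·V̇ = PIP − Vt/C − PEEP = 30.0 − 365/28.1 − 5 = 30.0 − 12.989 − 5 = 12.011 cmH2O.
R = 12.011 / 1.2833 = 9.359 cmH2O·s/L.

9.4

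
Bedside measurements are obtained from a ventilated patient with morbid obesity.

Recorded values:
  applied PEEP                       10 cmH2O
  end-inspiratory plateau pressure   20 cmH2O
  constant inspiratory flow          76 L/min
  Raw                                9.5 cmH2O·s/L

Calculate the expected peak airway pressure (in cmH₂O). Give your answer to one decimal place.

Flow: 76 L/min ÷ 60 = 1.2667 L/s.
PIP = Pplat + Raw × flow = 20 + 9.5 × 1.2667 = 20 + 12.034 = 32.034 cmH2O.

32.0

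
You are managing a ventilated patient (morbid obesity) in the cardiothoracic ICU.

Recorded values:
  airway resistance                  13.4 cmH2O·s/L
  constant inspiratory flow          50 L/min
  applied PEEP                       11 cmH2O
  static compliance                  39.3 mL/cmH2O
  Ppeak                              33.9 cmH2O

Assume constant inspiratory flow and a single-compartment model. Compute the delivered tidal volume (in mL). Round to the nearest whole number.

461

Flow: 50 L/min ÷ 60 = 0.8333 L/s.
Equation of motion (constant flow): PIP = Vt/C + R·V̇ + PEEP.
Vt/C = PIP − R·V̇ − PEEP = 33.9 − 11.166 − 11 = 11.734 cmH2O.
Vt = C × 11.734 = 39.3 × 11.734 = 461.15 mL.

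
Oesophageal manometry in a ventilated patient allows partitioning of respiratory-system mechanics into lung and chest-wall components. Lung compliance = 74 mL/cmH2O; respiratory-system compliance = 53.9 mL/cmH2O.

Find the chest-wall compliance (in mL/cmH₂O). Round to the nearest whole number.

1/Ccw = 1/Crs − 1/CL.
1/Ccw = 1/53.9 − 1/74 = 0.005039.
Ccw = 198.45 mL/cmH2O.

198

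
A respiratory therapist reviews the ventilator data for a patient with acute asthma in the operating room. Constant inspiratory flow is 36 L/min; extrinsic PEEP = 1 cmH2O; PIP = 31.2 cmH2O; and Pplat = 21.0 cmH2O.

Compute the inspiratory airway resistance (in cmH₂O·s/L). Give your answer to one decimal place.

17.0

Flow: 36 L/min ÷ 60 = 0.6 L/s.
Raw = (PIP − Pplat) / flow = (31.2 − 21.0) / 0.6 = 10.2 / 0.6 = 17.0 cmH2O·s/L.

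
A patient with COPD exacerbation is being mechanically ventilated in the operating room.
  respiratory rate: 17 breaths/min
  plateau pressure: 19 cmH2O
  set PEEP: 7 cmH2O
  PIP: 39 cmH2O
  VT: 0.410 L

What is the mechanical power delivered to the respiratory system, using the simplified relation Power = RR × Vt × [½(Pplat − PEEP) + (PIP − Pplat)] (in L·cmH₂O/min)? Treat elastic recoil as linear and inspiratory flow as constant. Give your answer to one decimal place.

181.2

Per-breath work = Vt × [½(Pplat−PEEP) + (PIP−Pplat)] = 0.410 × [0.5×12.0 + 20.0] = 0.410 × 26.0 = 10.66 L·cmH2O.
Power = 17 × 10.66 = 181.22 L·cmH2O/min.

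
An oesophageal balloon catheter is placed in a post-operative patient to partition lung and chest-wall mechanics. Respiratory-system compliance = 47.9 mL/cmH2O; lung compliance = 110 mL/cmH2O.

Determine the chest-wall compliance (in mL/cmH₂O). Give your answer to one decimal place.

1/Ccw = 1/Crs − 1/CL.
1/Ccw = 1/47.9 − 1/110 = 0.01179.
Ccw = 84.818 mL/cmH2O.

84.8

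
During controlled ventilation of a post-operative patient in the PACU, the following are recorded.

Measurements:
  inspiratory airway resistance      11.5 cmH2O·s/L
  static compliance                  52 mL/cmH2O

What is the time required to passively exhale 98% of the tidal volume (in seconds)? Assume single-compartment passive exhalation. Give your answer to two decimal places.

2.34

τ = R × C = 11.5 × 52 mL/cmH2O = 11.5 × 0.052 L/cmH2O = 0.598 s.
Exhaled fraction f = 1 − e^(−t/τ) → t = −τ·ln(1 − f) = −0.598·ln(0.02) = 2.339 s.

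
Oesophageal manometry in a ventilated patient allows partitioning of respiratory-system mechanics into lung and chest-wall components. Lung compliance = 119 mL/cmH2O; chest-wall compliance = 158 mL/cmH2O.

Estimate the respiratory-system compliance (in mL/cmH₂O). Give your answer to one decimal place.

67.9

Lung and chest wall are elastances in series: 1/Crs = 1/CL + 1/Ccw.
1/Crs = 1/119 + 1/158 = 0.01473.
Crs = 67.889 mL/cmH2O.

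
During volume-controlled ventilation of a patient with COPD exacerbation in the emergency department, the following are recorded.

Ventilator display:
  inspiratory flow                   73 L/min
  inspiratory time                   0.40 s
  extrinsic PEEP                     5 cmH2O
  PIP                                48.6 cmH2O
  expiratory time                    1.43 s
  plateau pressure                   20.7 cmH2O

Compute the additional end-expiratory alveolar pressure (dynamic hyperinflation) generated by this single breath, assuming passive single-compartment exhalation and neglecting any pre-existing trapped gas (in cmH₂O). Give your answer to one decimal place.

2.1

Flow: 73 L/min ÷ 60 = 1.2167 L/s.
Vt = flow × Ti = 1.2167 L/s × 0.40 s × 1000 mL/L = 486.68 mL.
R = (PIP − Pplat)/V̇ = (48.6 − 20.7) / 1.2167 = 27.9/1.2167 = 22.931 cmH2O·s/L.
C = Vt/(Pplat − PEEP) = 486.68 / (20.7 − 5) = 486.68/15.7 = 30.999 mL/cmH2O.
τ = R × C = 22.931 × 0.031 L/cmH2O = 0.7109 s.
Fraction remaining = e^(−Te/τ) = e^(−1.43/0.7109) = 0.1338; trapped volume = 486.68 × 0.1338 = 65.118 mL.
Additional alveolar pressure from trapping ≈ V_trapped / C = 65.118 / 30.999 = 2.101 cmH2O.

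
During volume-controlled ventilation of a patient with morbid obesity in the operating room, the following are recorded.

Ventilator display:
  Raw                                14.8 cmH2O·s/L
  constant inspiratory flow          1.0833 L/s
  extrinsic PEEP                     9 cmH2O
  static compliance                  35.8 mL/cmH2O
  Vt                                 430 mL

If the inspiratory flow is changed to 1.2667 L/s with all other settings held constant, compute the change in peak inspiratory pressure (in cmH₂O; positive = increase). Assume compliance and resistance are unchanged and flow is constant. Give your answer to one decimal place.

PIP = Vt/C + R·V̇ + PEEP (constant-flow equation of motion).
Only the resistive term changes: ΔPIP = R × ΔV̇ = 14.8 × (1.2667 − 1.0833) = 14.8 × 0.1834 = 2.714 cmH2O.

2.7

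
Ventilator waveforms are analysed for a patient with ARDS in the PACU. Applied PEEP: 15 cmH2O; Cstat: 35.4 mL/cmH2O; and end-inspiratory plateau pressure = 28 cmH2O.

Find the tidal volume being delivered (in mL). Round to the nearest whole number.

460

Vt = Cstat × (Pplat − PEEP) = 35.4 × (28 − 15) = 35.4 × 13.0 = 460.2 mL.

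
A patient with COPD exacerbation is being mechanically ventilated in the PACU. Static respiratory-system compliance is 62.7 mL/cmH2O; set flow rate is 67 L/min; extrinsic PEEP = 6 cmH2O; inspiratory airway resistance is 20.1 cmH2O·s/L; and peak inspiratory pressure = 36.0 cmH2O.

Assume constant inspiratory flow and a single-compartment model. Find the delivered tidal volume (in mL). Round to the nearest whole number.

Flow: 67 L/min ÷ 60 = 1.1167 L/s.
Equation of motion (constant flow): PIP = Vt/C + R·V̇ + PEEP.
Vt/C = PIP − R·V̇ − PEEP = 36.0 − 22.446 − 6 = 7.554 cmH2O.
Vt = C × 7.554 = 62.7 × 7.554 = 473.64 mL.

474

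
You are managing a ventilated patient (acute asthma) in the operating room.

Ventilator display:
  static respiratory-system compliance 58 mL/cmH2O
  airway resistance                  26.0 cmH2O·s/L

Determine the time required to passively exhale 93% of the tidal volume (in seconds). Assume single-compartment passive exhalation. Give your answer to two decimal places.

4.01

τ = R × C = 26.0 × 58 mL/cmH2O = 26.0 × 0.058 L/cmH2O = 1.508 s.
Exhaled fraction f = 1 − e^(−t/τ) → t = −τ·ln(1 − f) = −1.508·ln(0.07) = 4.01 s.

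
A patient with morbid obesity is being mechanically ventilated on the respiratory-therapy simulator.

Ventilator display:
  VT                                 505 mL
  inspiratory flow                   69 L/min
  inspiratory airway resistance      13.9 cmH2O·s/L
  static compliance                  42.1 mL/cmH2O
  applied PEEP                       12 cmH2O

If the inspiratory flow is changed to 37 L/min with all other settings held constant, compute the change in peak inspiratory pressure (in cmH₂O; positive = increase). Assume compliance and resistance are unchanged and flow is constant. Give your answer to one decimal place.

Flow: 69 L/min ÷ 60 = 1.15 L/s.
New flow: 37 L/min ÷ 60 = 0.6167 L/s.
PIP = Vt/C + R·V̇ + PEEP (constant-flow equation of motion).
Only the resistive term changes: ΔPIP = R × ΔV̇ = 13.9 × (0.6167 − 1.15) = 13.9 × -0.5333 = -7.413 cmH2O.

-7.4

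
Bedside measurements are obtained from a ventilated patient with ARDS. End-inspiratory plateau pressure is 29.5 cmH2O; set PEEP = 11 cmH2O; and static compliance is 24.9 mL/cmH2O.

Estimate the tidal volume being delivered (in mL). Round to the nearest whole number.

461

Vt = Cstat × (Pplat − PEEP) = 24.9 × (29.5 − 11) = 24.9 × 18.5 = 460.65 mL.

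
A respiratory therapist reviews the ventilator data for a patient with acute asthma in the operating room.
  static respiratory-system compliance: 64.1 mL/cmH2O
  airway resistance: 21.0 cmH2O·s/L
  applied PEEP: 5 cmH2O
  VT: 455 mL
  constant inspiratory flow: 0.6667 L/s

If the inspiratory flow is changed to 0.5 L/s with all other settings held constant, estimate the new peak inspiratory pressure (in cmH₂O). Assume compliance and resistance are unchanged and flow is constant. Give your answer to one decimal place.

PIP = Vt/C + R·V̇ + PEEP (constant-flow equation of motion).
Only the resistive term changes: ΔPIP = R × ΔV̇ = 21.0 × (0.5 − 0.6667) = 21.0 × -0.1667 = -3.501 cmH2O.
Original PIP = 455/64.1 + 21.0×0.6667 + 5 = 26.099 cmH2O; new PIP = 26.099 + (-3.501) = 22.598 cmH2O.

22.6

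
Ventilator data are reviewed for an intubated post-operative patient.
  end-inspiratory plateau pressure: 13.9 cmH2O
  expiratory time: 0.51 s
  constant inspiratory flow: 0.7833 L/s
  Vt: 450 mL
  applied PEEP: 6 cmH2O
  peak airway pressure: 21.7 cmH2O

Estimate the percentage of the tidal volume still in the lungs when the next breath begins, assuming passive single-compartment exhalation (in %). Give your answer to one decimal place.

40.7

R = (PIP − Pplat)/V̇ = (21.7 − 13.9) / 0.7833 = 7.8/0.7833 = 9.958 cmH2O·s/L.
C = Vt/(Pplat − PEEP) = 450.0 / (13.9 − 6) = 450.0/7.9 = 56.962 mL/cmH2O.
τ = R × C = 9.958 × 0.05696 L/cmH2O = 0.5672 s.
Fraction remaining at end-expiration = e^(−Te/τ) = e^(−0.51/0.5672) = 0.4069 → 40.69%.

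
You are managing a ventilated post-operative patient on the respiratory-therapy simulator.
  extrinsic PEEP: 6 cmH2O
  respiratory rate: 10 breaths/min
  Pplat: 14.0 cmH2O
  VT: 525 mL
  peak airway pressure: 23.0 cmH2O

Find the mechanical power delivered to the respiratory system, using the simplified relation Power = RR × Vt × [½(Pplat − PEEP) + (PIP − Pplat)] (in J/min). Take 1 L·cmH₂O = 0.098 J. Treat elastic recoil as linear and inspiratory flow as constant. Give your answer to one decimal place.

Per-breath work = Vt × [½(Pplat−PEEP) + (PIP−Pplat)] = 0.525 × [0.5×8.0 + 9.0] = 0.525 × 13.0 = 6.825 L·cmH2O.
Power = 10 × 6.825 = 68.25 L·cmH2O/min.
× 0.098 J/(L·cmH2O) → 6.689 J/min.

6.7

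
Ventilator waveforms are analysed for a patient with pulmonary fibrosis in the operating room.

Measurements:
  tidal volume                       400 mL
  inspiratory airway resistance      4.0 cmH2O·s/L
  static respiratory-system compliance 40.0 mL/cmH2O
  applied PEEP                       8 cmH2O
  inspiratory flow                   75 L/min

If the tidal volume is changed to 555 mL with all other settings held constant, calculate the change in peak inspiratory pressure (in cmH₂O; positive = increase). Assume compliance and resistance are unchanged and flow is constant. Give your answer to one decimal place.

3.9

PIP = Vt/C + R·V̇ + PEEP (constant-flow equation of motion).
Only the elastic term changes: ΔPIP = ΔVt / C = (555 − 400) / 40.0 = 3.875 cmH2O.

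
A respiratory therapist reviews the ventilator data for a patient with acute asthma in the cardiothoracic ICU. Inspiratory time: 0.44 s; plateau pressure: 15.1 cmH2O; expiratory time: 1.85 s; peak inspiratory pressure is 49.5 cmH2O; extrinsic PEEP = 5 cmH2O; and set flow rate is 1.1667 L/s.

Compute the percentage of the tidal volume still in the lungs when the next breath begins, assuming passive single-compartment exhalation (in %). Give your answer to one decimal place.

29.1

Vt = flow × Ti = 1.1667 L/s × 0.44 s × 1000 mL/L = 513.35 mL.
R = (PIP − Pplat)/V̇ = (49.5 − 15.1) / 1.1667 = 34.4/1.1667 = 29.485 cmH2O·s/L.
C = Vt/(Pplat − PEEP) = 513.35 / (15.1 − 5) = 513.35/10.1 = 50.827 mL/cmH2O.
τ = R × C = 29.485 × 0.05083 L/cmH2O = 1.499 s.
Fraction remaining at end-expiration = e^(−Te/τ) = e^(−1.85/1.499) = 0.2911 → 29.11%.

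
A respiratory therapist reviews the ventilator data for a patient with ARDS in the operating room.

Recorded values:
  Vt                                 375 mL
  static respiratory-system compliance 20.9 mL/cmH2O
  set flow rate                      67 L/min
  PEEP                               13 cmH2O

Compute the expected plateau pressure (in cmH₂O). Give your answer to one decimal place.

30.9

Pplat = PEEP + Vt / Cstat = 13 + 375 / 20.9 = 13 + 17.943 = 30.943 cmH2O.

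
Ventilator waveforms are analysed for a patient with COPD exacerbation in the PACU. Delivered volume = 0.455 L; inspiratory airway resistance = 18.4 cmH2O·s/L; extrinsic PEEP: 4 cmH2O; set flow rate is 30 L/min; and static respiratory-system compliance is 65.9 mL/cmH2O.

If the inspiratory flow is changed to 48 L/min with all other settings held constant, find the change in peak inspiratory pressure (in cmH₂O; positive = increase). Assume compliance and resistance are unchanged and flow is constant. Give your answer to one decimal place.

Flow: 30 L/min ÷ 60 = 0.5 L/s.
New flow: 48 L/min ÷ 60 = 0.8 L/s.
PIP = Vt/C + R·V̇ + PEEP (constant-flow equation of motion).
Only the resistive term changes: ΔPIP = R × ΔV̇ = 18.4 × (0.8 − 0.5) = 18.4 × 0.3 = 5.52 cmH2O.

5.5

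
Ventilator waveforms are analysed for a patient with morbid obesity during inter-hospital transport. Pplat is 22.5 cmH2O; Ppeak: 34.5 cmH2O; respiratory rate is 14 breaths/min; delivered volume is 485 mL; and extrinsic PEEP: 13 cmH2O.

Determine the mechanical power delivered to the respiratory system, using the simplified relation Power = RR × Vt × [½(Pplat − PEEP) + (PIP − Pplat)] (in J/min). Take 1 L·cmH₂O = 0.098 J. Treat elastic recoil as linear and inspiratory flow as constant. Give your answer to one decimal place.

Per-breath work = Vt × [½(Pplat−PEEP) + (PIP−Pplat)] = 0.485 × [0.5×9.5 + 12.0] = 0.485 × 16.75 = 8.124 L·cmH2O.
Power = 14 × 8.124 = 113.74 L·cmH2O/min.
× 0.098 J/(L·cmH2O) → 11.147 J/min.

11.1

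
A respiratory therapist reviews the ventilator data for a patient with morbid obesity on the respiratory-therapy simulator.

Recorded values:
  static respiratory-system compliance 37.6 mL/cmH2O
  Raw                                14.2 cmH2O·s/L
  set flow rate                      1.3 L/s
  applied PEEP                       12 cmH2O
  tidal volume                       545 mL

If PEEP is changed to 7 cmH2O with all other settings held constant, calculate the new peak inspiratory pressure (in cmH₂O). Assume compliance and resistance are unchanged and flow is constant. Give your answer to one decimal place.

PIP = Vt/C + R·V̇ + PEEP (constant-flow equation of motion).
Only the baseline term changes: ΔPIP = ΔPEEP = 7 − 12 = -5.0 cmH2O.
Original PIP = 545/37.6 + 14.2×1.3 + 12 = 44.955 cmH2O; new PIP = 44.955 + (-5.0) = 39.955 cmH2O.

40.0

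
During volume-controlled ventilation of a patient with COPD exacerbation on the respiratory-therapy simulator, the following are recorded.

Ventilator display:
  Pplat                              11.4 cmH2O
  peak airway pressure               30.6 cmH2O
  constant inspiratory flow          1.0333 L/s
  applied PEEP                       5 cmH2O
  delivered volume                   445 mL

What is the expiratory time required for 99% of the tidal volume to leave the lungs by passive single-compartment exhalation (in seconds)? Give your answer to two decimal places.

5.95

R = (PIP − Pplat)/V̇ = (30.6 − 11.4) / 1.0333 = 19.2/1.0333 = 18.581 cmH2O·s/L.
C = Vt/(Pplat − PEEP) = 445.0 / (11.4 − 5) = 445.0/6.4 = 69.531 mL/cmH2O.
τ = R × C = 18.581 × 0.06953 L/cmH2O = 1.292 s.
t = −τ·ln(1 − 0.99) = −1.292·ln(0.01) = 5.95 s.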